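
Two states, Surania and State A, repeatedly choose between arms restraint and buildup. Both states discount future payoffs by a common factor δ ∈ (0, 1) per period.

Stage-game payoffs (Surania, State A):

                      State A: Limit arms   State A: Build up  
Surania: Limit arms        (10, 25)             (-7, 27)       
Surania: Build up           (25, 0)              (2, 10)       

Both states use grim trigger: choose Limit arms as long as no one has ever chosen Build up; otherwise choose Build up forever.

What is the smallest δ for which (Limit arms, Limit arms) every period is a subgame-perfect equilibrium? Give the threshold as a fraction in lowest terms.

For Surania: deviation gain 25−10 = 15, per-period punishment loss 10−2 = 8. IC gives δ ≥ 15/23.
For State A: gain 2, loss 15 per period, so δ ≥ 2/17.
The tighter constraint is Surania's, so cooperation needs δ ≥ 15/23.

15/23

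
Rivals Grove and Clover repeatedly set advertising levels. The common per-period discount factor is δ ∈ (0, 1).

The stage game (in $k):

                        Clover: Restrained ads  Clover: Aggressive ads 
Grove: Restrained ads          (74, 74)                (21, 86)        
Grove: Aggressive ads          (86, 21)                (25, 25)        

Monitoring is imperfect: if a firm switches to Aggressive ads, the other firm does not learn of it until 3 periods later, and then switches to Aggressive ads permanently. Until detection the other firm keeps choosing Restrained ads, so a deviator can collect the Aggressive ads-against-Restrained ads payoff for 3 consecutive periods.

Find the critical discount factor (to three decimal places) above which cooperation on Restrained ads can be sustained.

The best deviation is to choose Aggressive ads for all 3 undetected periods, earning 86 each, then 25 forever once detected.
Deviation value: 86(1−δ^3)/(1−δ) + 25δ^3/(1−δ); cooperation value: 74/(1−δ).
IC: 74 ≥ 86(1−δ^3) + 25δ^3 = 86 − 61δ^3.
So δ^3 ≥ 12/61, giving δ ≥ (12/61)^(1/3) ≈ 0.582.

0.582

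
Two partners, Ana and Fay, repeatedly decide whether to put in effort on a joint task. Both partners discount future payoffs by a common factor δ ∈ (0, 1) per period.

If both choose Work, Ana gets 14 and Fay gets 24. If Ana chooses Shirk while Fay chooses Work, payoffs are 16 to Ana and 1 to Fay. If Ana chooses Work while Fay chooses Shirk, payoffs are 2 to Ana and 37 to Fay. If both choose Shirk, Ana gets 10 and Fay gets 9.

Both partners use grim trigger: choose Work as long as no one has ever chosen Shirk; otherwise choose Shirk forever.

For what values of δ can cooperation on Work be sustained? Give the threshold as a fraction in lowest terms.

Ana: cooperation gives 14 each period; deviation gives 16 once then 10 forever.
  14/(1−δ) ≥ 16 + 10δ/(1−δ) ⇒ δ ≥ 2/6 = 1/3.
Fay: cooperation gives 24 each period; deviation gives 37 once then 9 forever.
  δ ≥ 13/28.
Both must hold, so the binding constraint is Fay's: δ ≥ 13/28.

13/28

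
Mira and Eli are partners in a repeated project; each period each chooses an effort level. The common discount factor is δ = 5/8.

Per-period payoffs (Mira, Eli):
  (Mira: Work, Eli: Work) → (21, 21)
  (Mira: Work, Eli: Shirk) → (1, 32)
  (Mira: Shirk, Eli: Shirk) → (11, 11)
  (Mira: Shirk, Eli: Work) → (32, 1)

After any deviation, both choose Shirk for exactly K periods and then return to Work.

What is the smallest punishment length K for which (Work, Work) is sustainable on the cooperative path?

No profitable deviation requires (21−11)(δ+…+δ^K) ≥ 32−21, i.e. δ+…+δ^K ≥ 11/10 ≈ 1.1000.
With δ = 5/8, the partial sums are K=1: 0.6250, K=2: 1.0156, K=3: 1.2598.
K = 3 is the first length at which the sum reaches 1.1000.

3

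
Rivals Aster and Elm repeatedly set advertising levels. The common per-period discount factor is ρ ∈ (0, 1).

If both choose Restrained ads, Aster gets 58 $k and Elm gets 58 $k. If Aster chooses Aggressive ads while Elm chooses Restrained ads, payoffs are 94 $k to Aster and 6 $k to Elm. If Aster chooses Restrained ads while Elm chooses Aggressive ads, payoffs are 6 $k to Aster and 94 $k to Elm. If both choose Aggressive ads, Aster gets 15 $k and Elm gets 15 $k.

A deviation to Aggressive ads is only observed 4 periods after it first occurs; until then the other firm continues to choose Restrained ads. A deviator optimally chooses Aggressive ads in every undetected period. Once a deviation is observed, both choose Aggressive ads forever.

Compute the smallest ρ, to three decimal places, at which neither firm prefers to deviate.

The best deviation is to choose Aggressive ads for all 4 undetected periods, earning 94 each, then 15 forever once detected.
Deviation value: 94(1−ρ^4)/(1−ρ) + 15ρ^4/(1−ρ); cooperation value: 58/(1−ρ).
IC: 58 ≥ 94(1−ρ^4) + 15ρ^4 = 94 − 79ρ^4.
So ρ^4 ≥ 36/79, giving ρ ≥ (36/79)^(1/4) ≈ 0.822.

0.822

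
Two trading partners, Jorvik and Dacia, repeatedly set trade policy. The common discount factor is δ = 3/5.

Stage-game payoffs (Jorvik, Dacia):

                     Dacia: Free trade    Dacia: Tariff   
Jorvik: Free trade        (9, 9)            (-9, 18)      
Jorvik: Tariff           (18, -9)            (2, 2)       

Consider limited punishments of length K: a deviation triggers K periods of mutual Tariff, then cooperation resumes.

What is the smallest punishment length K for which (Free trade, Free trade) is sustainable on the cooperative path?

Need Σ_{k=1}^{K} δ^k ≥ (18−9)/(9−2) = 1.2857 at δ = 3/5.
At K = 3 the sum is 1.1760 < 1.2857; at K = 4 it is 1.3056 ≥ 1.2857.
So the minimum punishment length is K = 4.

4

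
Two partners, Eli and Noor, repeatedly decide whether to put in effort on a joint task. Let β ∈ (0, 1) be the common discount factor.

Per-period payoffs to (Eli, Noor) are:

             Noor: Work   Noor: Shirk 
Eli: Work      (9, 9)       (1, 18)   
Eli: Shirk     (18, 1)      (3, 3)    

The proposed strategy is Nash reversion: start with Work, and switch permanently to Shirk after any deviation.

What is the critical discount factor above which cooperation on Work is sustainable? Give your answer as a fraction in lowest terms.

3/5

Cooperation forever yields 9 each period: 9/(1−β).
Deviating yields 18 once, then 3 forever: 18 + 3β/(1−β).
No profitable deviation requires 9/(1−β) ≥ 18 + 3β/(1−β).
Multiplying by (1−β): 9 ≥ 18(1−β) + 3β = 18 − 15β.
So 15β ≥ 9, i.e. β ≥ 9/15 = 3/5.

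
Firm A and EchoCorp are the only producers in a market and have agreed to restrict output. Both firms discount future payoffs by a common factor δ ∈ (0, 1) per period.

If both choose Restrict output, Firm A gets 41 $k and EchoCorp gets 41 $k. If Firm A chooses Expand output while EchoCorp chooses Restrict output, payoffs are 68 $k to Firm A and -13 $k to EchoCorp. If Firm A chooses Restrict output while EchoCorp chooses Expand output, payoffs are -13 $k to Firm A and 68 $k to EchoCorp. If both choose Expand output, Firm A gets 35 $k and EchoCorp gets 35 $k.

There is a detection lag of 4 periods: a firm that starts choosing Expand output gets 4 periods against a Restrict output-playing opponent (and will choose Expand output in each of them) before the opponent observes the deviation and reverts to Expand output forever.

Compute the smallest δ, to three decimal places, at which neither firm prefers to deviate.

The best deviation is to choose Expand output for all 4 undetected periods, earning 68 each, then 35 forever once detected.
Deviation value: 68(1−δ^4)/(1−δ) + 35δ^4/(1−δ); cooperation value: 41/(1−δ).
IC: 41 ≥ 68(1−δ^4) + 35δ^4 = 68 − 33δ^4.
So δ^4 ≥ 27/33 = 9/11, giving δ ≥ (9/11)^(1/4) ≈ 0.951.

0.951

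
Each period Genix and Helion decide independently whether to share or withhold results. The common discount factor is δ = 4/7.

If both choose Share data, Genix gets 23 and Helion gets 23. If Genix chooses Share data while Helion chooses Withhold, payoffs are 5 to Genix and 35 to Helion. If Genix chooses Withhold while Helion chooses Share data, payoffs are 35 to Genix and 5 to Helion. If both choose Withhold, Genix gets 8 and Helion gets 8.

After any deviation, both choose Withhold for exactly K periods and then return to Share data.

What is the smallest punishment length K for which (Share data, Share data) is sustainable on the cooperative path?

Need Σ_{k=1}^{K} δ^k ≥ (35−23)/(23−8) = 0.8000 at δ = 4/7.
At K = 1 the sum is 0.5714 < 0.8000; at K = 2 it is 0.8980 ≥ 0.8000.
So the minimum punishment length is K = 2.

2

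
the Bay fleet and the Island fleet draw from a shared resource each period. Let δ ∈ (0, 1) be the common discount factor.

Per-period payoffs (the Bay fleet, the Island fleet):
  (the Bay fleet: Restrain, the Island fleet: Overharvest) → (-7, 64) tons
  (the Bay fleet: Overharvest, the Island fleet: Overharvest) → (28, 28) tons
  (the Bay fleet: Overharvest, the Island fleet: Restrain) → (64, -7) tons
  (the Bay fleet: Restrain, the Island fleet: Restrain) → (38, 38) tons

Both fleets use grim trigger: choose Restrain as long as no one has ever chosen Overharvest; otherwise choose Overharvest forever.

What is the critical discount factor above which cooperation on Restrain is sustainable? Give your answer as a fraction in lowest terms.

Under grim trigger the critical discount factor is (T−C)/(T−P) with T = 64, C = 38, P = 28.
δ* = (64−38)/(64−28) = 26/36 = 13/18.

13/18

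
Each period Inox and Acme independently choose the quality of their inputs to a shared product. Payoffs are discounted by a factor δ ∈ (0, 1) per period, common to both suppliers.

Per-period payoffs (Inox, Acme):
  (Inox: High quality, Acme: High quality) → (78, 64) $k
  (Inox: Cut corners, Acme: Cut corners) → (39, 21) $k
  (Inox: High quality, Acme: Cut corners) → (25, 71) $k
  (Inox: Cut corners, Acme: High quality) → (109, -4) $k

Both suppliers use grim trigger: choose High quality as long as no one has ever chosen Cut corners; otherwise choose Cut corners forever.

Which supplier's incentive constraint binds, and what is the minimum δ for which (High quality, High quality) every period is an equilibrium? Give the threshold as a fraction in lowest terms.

Inox; δ ≥ 31/70

For Inox: deviation gain 109−78 = 31, per-period punishment loss 78−39 = 39. IC gives δ ≥ 31/70.
For Acme: gain 7, loss 43 per period, so δ ≥ 7/50.
The tighter constraint is Inox's, so cooperation needs δ ≥ 31/70.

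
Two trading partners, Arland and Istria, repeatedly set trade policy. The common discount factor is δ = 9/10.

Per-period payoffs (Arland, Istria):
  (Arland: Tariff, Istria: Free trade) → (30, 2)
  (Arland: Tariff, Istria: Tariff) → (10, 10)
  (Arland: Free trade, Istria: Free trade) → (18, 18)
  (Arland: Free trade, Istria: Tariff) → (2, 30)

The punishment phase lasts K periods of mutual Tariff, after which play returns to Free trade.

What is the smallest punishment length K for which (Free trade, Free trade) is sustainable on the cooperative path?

No profitable deviation requires (18−10)(δ+…+δ^K) ≥ 30−18, i.e. δ+…+δ^K ≥ 3/2 ≈ 1.5000.
With δ = 9/10, the partial sums are K=1: 0.9000, K=2: 1.7100.
K = 2 is the first length at which the sum reaches 1.5000.

2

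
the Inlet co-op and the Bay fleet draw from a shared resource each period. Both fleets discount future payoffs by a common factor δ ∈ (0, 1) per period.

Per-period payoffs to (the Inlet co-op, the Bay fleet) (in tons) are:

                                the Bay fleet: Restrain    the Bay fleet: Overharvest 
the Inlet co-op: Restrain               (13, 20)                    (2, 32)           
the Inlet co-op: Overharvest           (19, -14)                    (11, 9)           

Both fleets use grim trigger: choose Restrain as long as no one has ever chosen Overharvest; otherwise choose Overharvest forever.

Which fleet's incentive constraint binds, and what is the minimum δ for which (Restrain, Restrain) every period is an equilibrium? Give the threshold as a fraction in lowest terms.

the Inlet co-op; δ ≥ 3/4

the Inlet co-op: cooperation gives 13 each period; deviation gives 19 once then 11 forever.
  13/(1−δ) ≥ 19 + 11δ/(1−δ) ⇒ δ ≥ 6/8 = 3/4.
the Bay fleet: cooperation gives 20 each period; deviation gives 32 once then 9 forever.
  δ ≥ 12/23.
Both must hold, so the binding constraint is the Inlet co-op's: δ ≥ 3/4.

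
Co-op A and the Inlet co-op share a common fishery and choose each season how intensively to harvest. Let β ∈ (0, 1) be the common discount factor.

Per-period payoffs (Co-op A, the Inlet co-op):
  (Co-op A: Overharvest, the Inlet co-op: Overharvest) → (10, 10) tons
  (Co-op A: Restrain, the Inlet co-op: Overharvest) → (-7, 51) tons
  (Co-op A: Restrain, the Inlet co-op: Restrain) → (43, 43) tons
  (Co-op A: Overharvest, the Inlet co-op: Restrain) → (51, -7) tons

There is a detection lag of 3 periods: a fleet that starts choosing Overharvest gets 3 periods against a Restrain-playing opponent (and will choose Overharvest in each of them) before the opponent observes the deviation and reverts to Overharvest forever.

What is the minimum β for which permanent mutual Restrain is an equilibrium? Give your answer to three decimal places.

The best deviation is to choose Overharvest for all 3 undetected periods, earning 51 each, then 10 forever once detected.
Deviation value: 51(1−β^3)/(1−β) + 10β^3/(1−β); cooperation value: 43/(1−β).
IC: 43 ≥ 51(1−β^3) + 10β^3 = 51 − 41β^3.
So β^3 ≥ 8/41, giving β ≥ (8/41)^(1/3) ≈ 0.580.

0.580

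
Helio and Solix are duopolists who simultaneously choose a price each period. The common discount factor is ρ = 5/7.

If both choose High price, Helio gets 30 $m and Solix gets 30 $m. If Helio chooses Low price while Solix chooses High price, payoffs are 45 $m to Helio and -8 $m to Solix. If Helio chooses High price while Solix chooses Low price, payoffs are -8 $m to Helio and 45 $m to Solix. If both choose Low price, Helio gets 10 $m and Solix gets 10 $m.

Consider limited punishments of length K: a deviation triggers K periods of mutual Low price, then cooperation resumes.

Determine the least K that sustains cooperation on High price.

2

No profitable deviation requires (30−10)(ρ+…+ρ^K) ≥ 45−30, i.e. ρ+…+ρ^K ≥ 3/4 ≈ 0.7500.
With ρ = 5/7, the partial sums are K=1: 0.7143, K=2: 1.2245.
K = 2 is the first length at which the sum reaches 0.7500.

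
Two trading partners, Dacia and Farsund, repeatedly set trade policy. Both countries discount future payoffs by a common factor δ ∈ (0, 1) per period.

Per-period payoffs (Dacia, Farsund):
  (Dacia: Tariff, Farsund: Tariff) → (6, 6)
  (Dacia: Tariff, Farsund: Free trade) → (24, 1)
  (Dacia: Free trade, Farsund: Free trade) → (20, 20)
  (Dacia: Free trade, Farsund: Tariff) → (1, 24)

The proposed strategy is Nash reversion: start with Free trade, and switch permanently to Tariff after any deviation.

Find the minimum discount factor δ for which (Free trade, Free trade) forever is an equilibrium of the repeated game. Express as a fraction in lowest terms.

Under grim trigger the critical discount factor is (T−C)/(T−P) with T = 24, C = 20, P = 6.
δ* = (24−20)/(24−6) = 4/18 = 2/9.

2/9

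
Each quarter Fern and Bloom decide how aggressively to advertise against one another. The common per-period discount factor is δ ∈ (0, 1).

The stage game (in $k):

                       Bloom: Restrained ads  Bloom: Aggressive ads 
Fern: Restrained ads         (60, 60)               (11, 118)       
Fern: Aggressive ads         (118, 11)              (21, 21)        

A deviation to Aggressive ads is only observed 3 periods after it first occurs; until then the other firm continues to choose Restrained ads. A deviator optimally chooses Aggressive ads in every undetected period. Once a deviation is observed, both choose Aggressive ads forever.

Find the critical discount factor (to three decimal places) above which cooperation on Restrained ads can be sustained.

0.842

Deviating for the 3 undetected periods gains 118−60 = 58 per period over cooperation, then loses 60−21 = 39 per period forever once punishment starts.
Gain: 58(1 + δ + … + δ^2); loss: 39·δ^3/(1−δ).
No profitable deviation ⇔ 58(1−δ^3) ≤ 39·δ^3, i.e. δ^3 ≥ 58/(58+39) = 58/97.
Hence δ ≥ (58/97)^(1/3) ≈ 0.842.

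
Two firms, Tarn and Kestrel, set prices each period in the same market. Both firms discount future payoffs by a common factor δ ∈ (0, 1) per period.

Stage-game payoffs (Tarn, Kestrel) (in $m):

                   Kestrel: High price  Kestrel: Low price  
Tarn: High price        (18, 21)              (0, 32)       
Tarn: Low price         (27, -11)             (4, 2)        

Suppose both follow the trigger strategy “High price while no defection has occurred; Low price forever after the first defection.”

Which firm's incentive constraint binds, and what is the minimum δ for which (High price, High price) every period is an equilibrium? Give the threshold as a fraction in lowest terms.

Tarn; δ ≥ 9/23

For Tarn: deviation gain 27−18 = 9, per-period punishment loss 18−4 = 14. IC gives δ ≥ 9/23.
For Kestrel: gain 11, loss 19 per period, so δ ≥ 11/30.
The tighter constraint is Tarn's, so cooperation needs δ ≥ 9/23.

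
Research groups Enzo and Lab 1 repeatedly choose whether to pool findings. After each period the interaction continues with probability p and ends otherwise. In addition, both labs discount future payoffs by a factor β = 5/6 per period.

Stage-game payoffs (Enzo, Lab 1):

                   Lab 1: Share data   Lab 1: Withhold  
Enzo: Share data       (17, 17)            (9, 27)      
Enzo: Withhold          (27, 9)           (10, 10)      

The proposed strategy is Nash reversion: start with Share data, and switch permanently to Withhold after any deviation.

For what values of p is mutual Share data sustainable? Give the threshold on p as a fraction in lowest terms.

12/17

Expected continuation weight on next period's payoff is β·p = 5/6·p, which plays the role of the discount factor.
Cooperation requires 5/6·p ≥ (27−17)/(27−10) = 10/17, hence p ≥ 12/17.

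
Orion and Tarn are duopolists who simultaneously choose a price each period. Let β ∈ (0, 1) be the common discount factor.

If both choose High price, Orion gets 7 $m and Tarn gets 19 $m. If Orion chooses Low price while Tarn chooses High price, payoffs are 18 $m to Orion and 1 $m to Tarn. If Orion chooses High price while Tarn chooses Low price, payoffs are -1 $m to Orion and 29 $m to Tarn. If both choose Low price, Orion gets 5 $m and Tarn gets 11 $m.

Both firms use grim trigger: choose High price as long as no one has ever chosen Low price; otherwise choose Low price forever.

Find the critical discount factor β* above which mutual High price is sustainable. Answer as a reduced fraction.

11/13

Orion: cooperation gives 7 each period; deviation gives 18 once then 5 forever.
  7/(1−β) ≥ 18 + 5β/(1−β) ⇒ β ≥ 11/13.
Tarn: cooperation gives 19 each period; deviation gives 29 once then 11 forever.
  β ≥ 10/18 = 5/9.
Both must hold, so the binding constraint is Orion's: β ≥ 11/13.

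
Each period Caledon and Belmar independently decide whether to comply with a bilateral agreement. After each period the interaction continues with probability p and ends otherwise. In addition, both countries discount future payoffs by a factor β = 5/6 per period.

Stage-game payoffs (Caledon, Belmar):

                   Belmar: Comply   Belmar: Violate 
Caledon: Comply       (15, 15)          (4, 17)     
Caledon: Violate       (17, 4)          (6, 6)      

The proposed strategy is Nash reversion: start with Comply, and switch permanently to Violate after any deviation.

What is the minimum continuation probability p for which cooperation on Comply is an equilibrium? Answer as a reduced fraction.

Expected continuation weight on next period's payoff is β·p = 5/6·p, which plays the role of the discount factor.
Cooperation requires 5/6·p ≥ (17−15)/(17−6) = 2/11, hence p ≥ 12/55.

12/55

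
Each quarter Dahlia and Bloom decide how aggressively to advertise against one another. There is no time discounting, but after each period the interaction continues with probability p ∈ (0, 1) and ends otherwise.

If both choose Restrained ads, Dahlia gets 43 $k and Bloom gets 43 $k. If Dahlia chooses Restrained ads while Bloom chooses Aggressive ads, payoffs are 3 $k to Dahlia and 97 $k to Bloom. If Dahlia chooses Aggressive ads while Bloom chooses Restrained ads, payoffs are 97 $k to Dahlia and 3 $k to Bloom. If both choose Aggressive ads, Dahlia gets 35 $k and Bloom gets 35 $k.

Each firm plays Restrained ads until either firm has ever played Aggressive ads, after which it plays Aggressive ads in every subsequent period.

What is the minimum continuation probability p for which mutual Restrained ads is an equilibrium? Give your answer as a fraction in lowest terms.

Expected cooperation value is 43 + p·43 + p²·43 + … = 43/(1−p); deviation gives 97 + p·35/(1−p).
43 ≥ 97(1−p) + 35p ⇒ 62p ≥ 54 ⇒ p ≥ 54/62 = 27/31.

27/31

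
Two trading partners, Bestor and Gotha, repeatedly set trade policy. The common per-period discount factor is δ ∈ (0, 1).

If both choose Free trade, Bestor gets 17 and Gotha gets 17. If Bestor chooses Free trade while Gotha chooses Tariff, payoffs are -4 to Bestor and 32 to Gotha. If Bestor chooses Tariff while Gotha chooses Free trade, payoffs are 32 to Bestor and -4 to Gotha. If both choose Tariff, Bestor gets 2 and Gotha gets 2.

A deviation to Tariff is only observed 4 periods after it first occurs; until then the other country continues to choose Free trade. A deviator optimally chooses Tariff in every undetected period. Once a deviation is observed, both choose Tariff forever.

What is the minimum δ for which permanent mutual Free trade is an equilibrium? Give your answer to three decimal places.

The best deviation is to choose Tariff for all 4 undetected periods, earning 32 each, then 2 forever once detected.
Deviation value: 32(1−δ^4)/(1−δ) + 2δ^4/(1−δ); cooperation value: 17/(1−δ).
IC: 17 ≥ 32(1−δ^4) + 2δ^4 = 32 − 30δ^4.
So δ^4 ≥ 15/30 = 1/2, giving δ ≥ (1/2)^(1/4) ≈ 0.841.

0.841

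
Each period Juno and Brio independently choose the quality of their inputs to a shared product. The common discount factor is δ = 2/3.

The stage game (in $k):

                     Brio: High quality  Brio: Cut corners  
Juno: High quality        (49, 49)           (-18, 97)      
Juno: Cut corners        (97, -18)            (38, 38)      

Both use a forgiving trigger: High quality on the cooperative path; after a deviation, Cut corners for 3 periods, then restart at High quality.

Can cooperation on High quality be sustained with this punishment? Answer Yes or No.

IC: δ+…+δ^3 ≥ (97−49)/(49−38) = 48/11.
At δ = 2/3: partial sum = 1.4074 < 4.3636. Cooperation not sustainable.

No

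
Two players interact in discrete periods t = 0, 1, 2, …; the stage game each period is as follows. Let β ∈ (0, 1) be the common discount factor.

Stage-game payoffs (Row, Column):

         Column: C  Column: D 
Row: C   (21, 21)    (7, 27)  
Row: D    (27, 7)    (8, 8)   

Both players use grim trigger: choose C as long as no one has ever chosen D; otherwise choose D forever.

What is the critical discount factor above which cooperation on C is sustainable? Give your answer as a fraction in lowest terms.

Under grim trigger the critical discount factor is (T−C)/(T−P) with T = 27, C = 21, P = 8.
β* = (27−21)/(27−8) = 6/19.

6/19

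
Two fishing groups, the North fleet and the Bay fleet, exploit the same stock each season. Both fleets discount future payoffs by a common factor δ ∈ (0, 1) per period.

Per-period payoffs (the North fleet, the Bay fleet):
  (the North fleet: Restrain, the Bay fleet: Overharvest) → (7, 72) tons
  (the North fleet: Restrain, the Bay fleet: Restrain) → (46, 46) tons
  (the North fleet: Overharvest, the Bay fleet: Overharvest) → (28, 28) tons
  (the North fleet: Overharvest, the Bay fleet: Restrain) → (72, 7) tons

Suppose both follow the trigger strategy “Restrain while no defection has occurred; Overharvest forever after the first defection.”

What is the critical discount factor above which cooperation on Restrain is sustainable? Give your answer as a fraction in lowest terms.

46/(1−δ) ≥ 72 + 28δ/(1−δ)
46 ≥ 72 − 44δ
δ ≥ 26/44 = 13/22.

13/22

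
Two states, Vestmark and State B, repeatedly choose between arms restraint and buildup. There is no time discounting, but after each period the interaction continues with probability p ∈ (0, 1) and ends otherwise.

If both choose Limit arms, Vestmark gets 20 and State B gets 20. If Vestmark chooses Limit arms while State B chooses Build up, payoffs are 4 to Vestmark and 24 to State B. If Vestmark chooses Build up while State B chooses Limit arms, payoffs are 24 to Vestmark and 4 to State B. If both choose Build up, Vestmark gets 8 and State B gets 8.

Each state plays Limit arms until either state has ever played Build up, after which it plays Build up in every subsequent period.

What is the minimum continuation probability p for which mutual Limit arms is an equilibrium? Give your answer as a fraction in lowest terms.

Expected cooperation value is 20 + p·20 + p²·20 + … = 20/(1−p); deviation gives 24 + p·8/(1−p).
20 ≥ 24(1−p) + 8p ⇒ 16p ≥ 4 ⇒ p ≥ 4/16 = 1/4.

1/4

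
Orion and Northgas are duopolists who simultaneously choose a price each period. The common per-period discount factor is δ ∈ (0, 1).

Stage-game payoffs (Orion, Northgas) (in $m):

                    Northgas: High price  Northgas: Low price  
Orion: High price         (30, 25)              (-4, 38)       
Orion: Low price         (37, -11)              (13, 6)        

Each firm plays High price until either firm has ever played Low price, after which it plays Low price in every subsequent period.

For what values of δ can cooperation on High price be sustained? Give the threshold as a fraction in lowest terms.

13/32

Orion's threshold: (37−30)/(37−13) = 7/24.
Northgas's threshold: (38−25)/(38−6) = 13/32.
7/24 < 13/32, so Northgas binds and δ* = 13/32.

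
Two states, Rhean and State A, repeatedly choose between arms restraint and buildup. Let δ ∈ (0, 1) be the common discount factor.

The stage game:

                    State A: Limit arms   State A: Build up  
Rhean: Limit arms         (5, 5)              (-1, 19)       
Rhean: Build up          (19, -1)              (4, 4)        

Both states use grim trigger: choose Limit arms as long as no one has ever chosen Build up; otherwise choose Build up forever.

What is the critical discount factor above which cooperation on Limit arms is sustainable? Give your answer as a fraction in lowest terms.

14/15

One-period gain from deviating is 19 − 5 = 14. The loss is 5 − 4 = 1 in every subsequent period, with present value 1·δ/(1−δ).
Deviation is unprofitable when 1·δ/(1−δ) ≥ 14, i.e. δ/(1−δ) ≥ 14.
Equivalently δ ≥ 14/(14+1) = 14/15.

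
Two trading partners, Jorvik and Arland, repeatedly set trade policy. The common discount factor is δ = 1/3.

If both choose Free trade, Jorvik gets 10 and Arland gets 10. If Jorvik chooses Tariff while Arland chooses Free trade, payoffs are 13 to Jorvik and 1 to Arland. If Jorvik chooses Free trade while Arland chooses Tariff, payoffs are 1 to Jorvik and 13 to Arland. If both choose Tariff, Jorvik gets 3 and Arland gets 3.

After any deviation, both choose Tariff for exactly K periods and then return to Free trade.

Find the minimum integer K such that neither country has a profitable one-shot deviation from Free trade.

2

IC: δ(1−δ^K)/(1−δ) ≥ (13−10)/(10−3) = 3/7.
With δ = 1/3: need 1 − δ^K ≥ 3/7·(1−1/3)/(1/3), i.e. δ^K ≤ 0.1429.
Since (1/3)^1 = 0.3333 and (1/3)^2 = 0.1111, the smallest such K is 2.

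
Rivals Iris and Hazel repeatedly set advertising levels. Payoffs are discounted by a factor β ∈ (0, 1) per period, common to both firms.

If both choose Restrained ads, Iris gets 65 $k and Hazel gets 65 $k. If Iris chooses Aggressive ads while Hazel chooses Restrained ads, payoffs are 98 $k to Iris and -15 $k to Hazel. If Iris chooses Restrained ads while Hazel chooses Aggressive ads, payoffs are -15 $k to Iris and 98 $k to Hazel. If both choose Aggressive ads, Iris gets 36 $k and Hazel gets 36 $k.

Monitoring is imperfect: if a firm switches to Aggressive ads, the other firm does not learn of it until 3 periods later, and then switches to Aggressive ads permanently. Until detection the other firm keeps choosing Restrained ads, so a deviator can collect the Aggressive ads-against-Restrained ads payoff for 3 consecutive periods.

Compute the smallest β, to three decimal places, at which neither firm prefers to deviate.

Deviating for the 3 undetected periods gains 98−65 = 33 per period over cooperation, then loses 65−36 = 29 per period forever once punishment starts.
Gain: 33(1 + β + … + β^2); loss: 29·β^3/(1−β).
No profitable deviation ⇔ 33(1−β^3) ≤ 29·β^3, i.e. β^3 ≥ 33/(33+29) = 33/62.
Hence β ≥ (33/62)^(1/3) ≈ 0.810.

0.810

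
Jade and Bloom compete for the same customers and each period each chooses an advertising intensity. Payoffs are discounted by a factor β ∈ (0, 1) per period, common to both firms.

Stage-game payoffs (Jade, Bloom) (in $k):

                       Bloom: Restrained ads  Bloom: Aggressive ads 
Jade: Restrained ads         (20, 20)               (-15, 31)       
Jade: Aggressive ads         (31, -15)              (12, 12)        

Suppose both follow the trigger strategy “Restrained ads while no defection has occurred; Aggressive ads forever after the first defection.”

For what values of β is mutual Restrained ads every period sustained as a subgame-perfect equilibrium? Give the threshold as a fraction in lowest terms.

11/19

20/(1−β) ≥ 31 + 12β/(1−β)
20 ≥ 31 − 19β
β ≥ 11/19.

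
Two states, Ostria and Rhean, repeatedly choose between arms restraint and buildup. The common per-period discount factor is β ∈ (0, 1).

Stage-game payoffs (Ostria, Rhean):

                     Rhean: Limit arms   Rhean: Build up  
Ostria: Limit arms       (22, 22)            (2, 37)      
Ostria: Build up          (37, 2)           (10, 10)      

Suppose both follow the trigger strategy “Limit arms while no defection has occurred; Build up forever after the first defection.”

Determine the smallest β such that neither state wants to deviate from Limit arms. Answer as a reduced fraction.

Cooperation forever yields 22 each period: 22/(1−β).
Deviating yields 37 once, then 10 forever: 37 + 10β/(1−β).
No profitable deviation requires 22/(1−β) ≥ 37 + 10β/(1−β).
Multiplying by (1−β): 22 ≥ 37(1−β) + 10β = 37 − 27β.
So 27β ≥ 15, i.e. β ≥ 15/27 = 5/9.

5/9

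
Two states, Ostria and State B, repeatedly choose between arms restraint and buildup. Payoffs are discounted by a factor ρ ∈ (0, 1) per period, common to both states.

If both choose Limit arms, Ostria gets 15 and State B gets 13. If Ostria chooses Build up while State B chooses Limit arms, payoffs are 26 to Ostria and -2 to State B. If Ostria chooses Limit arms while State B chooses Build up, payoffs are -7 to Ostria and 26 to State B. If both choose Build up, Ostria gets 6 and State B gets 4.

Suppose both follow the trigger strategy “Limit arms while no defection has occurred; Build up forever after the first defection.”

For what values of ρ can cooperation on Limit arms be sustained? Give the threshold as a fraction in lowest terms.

Ostria: cooperation gives 15 each period; deviation gives 26 once then 6 forever.
  15/(1−ρ) ≥ 26 + 6ρ/(1−ρ) ⇒ ρ ≥ 11/20.
State B: cooperation gives 13 each period; deviation gives 26 once then 4 forever.
  ρ ≥ 13/22.
Both must hold, so the binding constraint is State B's: ρ ≥ 13/22.

13/22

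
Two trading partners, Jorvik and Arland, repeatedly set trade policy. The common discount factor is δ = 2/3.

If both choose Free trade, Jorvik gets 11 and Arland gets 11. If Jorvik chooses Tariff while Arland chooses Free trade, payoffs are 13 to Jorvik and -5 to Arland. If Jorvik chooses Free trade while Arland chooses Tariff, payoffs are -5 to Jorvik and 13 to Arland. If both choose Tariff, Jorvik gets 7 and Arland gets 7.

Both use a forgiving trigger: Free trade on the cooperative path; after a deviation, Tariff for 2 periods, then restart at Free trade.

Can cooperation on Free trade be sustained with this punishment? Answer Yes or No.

A one-shot deviation gives 13 now, then 7 for 2 periods, then back to 11.
Gain from deviating: (13−11) today; loss: (11−7) in each of the next 2 periods.
No-deviation condition: (11−7)(δ+…+δ^2) ≥ 13−11, i.e. δ+…+δ^2 ≥ 1/2.
At δ = 2/3: δ+…+δ^2 = 1.1111 ≥ 0.5000.
So cooperation is sustainable.

Yes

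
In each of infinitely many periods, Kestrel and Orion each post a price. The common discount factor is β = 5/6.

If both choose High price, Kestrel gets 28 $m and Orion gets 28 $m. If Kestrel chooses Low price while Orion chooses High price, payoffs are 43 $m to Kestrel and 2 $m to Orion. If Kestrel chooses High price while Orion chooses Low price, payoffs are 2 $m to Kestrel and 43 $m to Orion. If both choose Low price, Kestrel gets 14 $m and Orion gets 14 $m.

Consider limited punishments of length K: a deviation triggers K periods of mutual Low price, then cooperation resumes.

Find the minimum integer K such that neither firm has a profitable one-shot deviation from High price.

IC: β(1−β^K)/(1−β) ≥ (43−28)/(28−14) = 15/14.
With β = 5/6: need 1 − β^K ≥ 15/14·(1−5/6)/(5/6), i.e. β^K ≤ 0.7857.
Since (5/6)^1 = 0.8333 and (5/6)^2 = 0.6944, the smallest such K is 2.

2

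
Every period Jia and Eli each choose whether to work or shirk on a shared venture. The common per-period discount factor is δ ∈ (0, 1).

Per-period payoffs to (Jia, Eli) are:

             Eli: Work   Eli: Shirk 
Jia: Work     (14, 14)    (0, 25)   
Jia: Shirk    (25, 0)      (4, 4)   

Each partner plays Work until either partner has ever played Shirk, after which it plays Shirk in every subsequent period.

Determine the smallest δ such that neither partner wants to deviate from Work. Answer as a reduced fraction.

Cooperation forever yields 14 each period: 14/(1−δ).
Deviating yields 25 once, then 4 forever: 25 + 4δ/(1−δ).
No profitable deviation requires 14/(1−δ) ≥ 25 + 4δ/(1−δ).
Multiplying by (1−δ): 14 ≥ 25(1−δ) + 4δ = 25 − 21δ.
So 21δ ≥ 11, i.e. δ ≥ 11/21.

11/21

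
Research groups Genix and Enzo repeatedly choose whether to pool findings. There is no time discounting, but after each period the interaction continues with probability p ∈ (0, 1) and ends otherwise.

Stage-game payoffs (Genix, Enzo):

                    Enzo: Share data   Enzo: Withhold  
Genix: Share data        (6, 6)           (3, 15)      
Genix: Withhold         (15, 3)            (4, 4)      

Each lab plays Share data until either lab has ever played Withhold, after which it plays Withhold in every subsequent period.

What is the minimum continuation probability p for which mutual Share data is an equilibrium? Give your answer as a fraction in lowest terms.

With no time discounting, the continuation probability p plays the role of the discount factor.
Grim-trigger IC: 6/(1−p) ≥ 15 + 4p/(1−p) ⇒ p ≥ (15−6)/(15−4) = 9/11.

9/11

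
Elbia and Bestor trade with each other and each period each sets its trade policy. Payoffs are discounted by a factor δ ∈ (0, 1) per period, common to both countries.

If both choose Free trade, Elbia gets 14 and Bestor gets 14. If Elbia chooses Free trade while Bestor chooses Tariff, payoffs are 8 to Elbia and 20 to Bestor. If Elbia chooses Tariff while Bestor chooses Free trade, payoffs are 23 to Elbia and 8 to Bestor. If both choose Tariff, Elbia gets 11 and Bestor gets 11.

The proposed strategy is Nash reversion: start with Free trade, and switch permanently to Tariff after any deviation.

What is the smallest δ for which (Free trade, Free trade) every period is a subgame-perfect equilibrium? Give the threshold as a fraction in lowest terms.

3/4

Elbia: cooperation gives 14 each period; deviation gives 23 once then 11 forever.
  14/(1−δ) ≥ 23 + 11δ/(1−δ) ⇒ δ ≥ 9/12 = 3/4.
Bestor: cooperation gives 14 each period; deviation gives 20 once then 11 forever.
  δ ≥ 6/9 = 2/3.
Both must hold, so the binding constraint is Elbia's: δ ≥ 3/4.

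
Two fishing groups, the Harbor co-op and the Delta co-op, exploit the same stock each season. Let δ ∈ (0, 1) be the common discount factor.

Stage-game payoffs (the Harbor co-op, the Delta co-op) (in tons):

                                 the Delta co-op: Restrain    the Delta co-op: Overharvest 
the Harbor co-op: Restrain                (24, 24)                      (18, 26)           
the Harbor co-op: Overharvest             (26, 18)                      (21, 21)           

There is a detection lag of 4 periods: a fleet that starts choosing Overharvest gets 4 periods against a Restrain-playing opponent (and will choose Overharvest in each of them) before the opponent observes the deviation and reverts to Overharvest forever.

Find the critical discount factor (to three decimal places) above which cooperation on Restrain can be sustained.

0.795

The best deviation is to choose Overharvest for all 4 undetected periods, earning 26 each, then 21 forever once detected.
Deviation value: 26(1−δ^4)/(1−δ) + 21δ^4/(1−δ); cooperation value: 24/(1−δ).
IC: 24 ≥ 26(1−δ^4) + 21δ^4 = 26 − 5δ^4.
So δ^4 ≥ 2/5, giving δ ≥ (2/5)^(1/4) ≈ 0.795.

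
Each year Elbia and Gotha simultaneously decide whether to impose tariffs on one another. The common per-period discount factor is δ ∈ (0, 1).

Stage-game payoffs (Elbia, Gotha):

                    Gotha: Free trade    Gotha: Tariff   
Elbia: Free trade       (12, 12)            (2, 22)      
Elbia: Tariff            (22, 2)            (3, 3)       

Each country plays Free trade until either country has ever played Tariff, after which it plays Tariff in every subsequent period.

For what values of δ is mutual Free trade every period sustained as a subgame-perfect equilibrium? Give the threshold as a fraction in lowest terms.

Under grim trigger the critical discount factor is (T−C)/(T−P) with T = 22, C = 12, P = 3.
δ* = (22−12)/(22−3) = 10/19.

10/19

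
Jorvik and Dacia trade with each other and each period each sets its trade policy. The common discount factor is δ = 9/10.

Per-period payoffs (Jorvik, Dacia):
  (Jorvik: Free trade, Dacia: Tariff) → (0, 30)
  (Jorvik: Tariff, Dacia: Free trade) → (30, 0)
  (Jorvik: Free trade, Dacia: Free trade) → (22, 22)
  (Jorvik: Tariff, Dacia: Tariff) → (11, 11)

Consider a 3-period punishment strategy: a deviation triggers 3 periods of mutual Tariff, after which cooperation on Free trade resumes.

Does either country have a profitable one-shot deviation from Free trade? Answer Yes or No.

IC: δ+…+δ^3 ≥ (30−22)/(22−11) = 8/11.
At δ = 9/10: partial sum = 2.4390 ≥ 0.7273. Cooperation sustainable.

No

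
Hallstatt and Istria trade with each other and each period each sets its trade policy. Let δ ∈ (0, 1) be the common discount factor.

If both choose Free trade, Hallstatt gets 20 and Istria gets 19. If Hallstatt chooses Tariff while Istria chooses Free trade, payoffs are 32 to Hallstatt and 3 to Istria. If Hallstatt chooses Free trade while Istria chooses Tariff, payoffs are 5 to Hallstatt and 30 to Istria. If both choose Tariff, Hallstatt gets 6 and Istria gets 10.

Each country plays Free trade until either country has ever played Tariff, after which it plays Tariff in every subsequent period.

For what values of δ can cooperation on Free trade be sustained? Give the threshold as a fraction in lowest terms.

11/20

Hallstatt: cooperation gives 20 each period; deviation gives 32 once then 6 forever.
  20/(1−δ) ≥ 32 + 6δ/(1−δ) ⇒ δ ≥ 12/26 = 6/13.
Istria: cooperation gives 19 each period; deviation gives 30 once then 10 forever.
  δ ≥ 11/20.
Both must hold, so the binding constraint is Istria's: δ ≥ 11/20.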